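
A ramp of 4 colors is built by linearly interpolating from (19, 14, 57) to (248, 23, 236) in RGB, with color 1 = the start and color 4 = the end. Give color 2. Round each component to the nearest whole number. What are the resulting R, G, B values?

(95, 17, 117)

With 4 swatches and endpoints inclusive, swatch 2 sits at t = (2 − 1)/(4 − 1) = 1/3 ≈ 0.3333.
R = 19 + 0.3333 × (248 − 19) = 95.326 → 95
G = 14 + 0.3333 × (23 − 14) = 17 → 17
B = 57 + 0.3333 × (236 − 57) = 116.661 → 117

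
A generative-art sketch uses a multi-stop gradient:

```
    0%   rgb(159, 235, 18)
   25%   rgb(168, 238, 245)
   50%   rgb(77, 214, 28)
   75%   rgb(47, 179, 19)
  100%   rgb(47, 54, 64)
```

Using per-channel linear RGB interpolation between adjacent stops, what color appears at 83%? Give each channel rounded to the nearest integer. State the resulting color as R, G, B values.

(47, 139, 33)

83% lies between the 75% and 100% stops, so the local fraction is t = (83 − 75)/(100 − 75) = 8/25 ≈ 0.32.
R = 47 + 0.32 × (47 − 47) = 47 → 47
G = 179 + 0.32 × (54 − 179) = 139 → 139
B = 19 + 0.32 × (64 − 19) = 33.4 → 33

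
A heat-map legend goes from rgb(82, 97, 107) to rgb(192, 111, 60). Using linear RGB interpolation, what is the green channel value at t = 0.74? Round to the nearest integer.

G = 97 + 0.74 × (111 − 97) = 107.36 → 107

107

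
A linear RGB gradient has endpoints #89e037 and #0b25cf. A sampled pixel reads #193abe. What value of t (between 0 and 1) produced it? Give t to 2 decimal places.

Invert the lerp on the G channel (largest span, 187): t = (58 − 224) / (37 − 224) = -166/-187 = 0.8877.
Check on R: (25 − 137)/(11 − 137) = 0.8889 ✓

0.89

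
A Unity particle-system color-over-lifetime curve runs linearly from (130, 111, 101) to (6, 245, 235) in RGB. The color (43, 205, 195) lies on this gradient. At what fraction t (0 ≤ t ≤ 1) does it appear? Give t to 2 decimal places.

Invert the lerp on the G channel (largest span, 134): t = (205 − 111) / (245 − 111) = 94/134 = 0.70149.
Check on R: (43 − 130)/(6 − 130) = 0.7016 ✓

0.70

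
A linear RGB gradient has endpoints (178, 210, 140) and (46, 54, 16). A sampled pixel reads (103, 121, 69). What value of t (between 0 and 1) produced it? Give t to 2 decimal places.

Invert the lerp on the G channel (largest span, 156): t = (121 − 210) / (54 − 210) = -89/-156 = 0.57051.
Check on R: (103 − 178)/(46 − 178) = 0.5682 ✓

0.57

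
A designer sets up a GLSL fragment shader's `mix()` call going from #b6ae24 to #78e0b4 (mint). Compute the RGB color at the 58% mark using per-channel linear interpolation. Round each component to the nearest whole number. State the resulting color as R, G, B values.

(146, 203, 120)

#b6ae24 → (182, 174, 36); #78e0b4 → (120, 224, 180).
58% corresponds to t = 0.58.
R = 182 + 0.58 × (120 − 182) = 182 + 0.58 × -62 = 146.04 → 146
G = 174 + 0.58 × (224 − 174) = 174 + 0.58 × 50 = 203 → 203
B = 36 + 0.58 × (180 − 36) = 36 + 0.58 × 144 = 119.52 → 120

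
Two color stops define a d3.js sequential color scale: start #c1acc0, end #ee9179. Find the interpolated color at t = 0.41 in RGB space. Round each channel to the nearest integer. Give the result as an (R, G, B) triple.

(211, 161, 163)

#c1acc0 → (193, 172, 192); #ee9179 → (238, 145, 121).
R = 193 + 0.41 × (238 − 193) = 193 + 0.41 × 45 = 211.45 → 211
G = 172 + 0.41 × (145 − 172) = 172 + 0.41 × -27 = 160.93 → 161
B = 192 + 0.41 × (121 − 192) = 192 + 0.41 × -71 = 162.89 → 163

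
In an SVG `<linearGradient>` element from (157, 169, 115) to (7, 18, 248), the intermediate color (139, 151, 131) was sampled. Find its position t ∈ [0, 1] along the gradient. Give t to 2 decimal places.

Invert the lerp on the G channel (largest span, 151): t = (151 − 169) / (18 − 169) = -18/-151 = 0.11921.
Check on R: (139 − 157)/(7 − 157) = 0.12 ✓

0.12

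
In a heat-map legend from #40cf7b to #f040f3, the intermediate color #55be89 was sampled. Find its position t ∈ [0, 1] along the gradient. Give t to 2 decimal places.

0.12

Invert the lerp on the R channel (largest span, 176): t = (85 − 64) / (240 − 64) = 21/176 = 0.11932.
Check on G: (190 − 207)/(64 − 207) = 0.1189 ✓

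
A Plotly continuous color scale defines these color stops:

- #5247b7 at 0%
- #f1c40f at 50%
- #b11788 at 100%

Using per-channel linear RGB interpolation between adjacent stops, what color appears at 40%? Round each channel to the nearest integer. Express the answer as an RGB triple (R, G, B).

(209, 171, 49)

40% lies between the 0% and 50% stops, so the local fraction is t = (40 − 0)/(50 − 0) = 40/50 ≈ 0.8.
#5247b7 → (82, 71, 183); #f1c40f → (241, 196, 15).
R = 82 + 0.8 × (241 − 82) = 209.2 → 209
G = 71 + 0.8 × (196 − 71) = 171 → 171
B = 183 + 0.8 × (15 − 183) = 48.6 → 49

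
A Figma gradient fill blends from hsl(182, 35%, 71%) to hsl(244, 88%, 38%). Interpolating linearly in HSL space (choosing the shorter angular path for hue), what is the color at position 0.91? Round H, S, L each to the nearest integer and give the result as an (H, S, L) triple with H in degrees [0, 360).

Hue arc: Δh = 244 − 182 = 62° (|Δh| ≤ 180, already the shorter path).
H = 182 + 0.91 × (62) = 238.42 → 238°
S = 35 + 0.91 × (88 − 35) = 83.23 → 83%
L = 71 + 0.91 × (38 − 71) = 40.97 → 41%

(238, 83, 41)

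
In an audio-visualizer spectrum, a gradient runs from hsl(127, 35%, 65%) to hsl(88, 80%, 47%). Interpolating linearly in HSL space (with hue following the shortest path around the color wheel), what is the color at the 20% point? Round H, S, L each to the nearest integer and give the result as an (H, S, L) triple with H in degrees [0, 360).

Hue arc: Δh = 88 − 127 = -39° (|Δh| ≤ 180, already the shorter path).
H = 127 + 0.2 × (-39) = 119.2 → 119°
S = 35 + 0.2 × (80 − 35) = 44 → 44%
L = 65 + 0.2 × (47 − 65) = 61.4 → 61%

(119, 44, 61)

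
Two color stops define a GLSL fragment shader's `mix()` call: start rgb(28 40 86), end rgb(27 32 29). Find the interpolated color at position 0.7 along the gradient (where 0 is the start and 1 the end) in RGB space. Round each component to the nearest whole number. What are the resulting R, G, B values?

R = 28 + 0.7 × (27 − 28) = 28 + 0.7 × -1 = 27.3 → 27
G = 40 + 0.7 × (32 − 40) = 40 + 0.7 × -8 = 34.4 → 34
B = 86 + 0.7 × (29 − 86) = 86 + 0.7 × -57 = 46.1 → 46
So the blended color is (27, 34, 46), about #1b222e.

(27, 34, 46)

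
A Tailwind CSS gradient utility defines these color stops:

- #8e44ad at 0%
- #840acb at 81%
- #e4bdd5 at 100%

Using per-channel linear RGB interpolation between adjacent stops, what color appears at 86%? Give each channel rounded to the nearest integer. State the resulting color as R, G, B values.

86% lies between the 81% and 100% stops, so the local fraction is t = (86 − 81)/(100 − 81) = 5/19 ≈ 0.2632.
#840acb → (132, 10, 203); #e4bdd5 → (228, 189, 213).
R = 132 + 0.2632 × (228 − 132) = 157.267 → 157
G = 10 + 0.2632 × (189 − 10) = 57.113 → 57
B = 203 + 0.2632 × (213 − 203) = 205.632 → 206

(157, 57, 206)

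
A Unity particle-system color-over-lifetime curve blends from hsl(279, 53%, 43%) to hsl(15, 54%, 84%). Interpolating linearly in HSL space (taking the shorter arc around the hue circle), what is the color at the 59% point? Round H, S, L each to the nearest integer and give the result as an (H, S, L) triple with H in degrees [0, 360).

(336, 54, 67)

Hue: 15 − 279 = -264°, but |-264| > 180 so the shorter arc goes the other way: Δh = -264 + 360 = 96°.
H = 279 + 0.59 × (96) = 335.64 → 336°
S = 53 + 0.59 × (54 − 53) = 53.59 → 54%
L = 43 + 0.59 × (84 − 43) = 67.19 → 67%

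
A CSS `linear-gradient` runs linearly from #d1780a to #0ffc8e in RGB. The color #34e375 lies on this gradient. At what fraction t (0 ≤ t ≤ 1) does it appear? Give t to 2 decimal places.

Invert the lerp on the R channel (largest span, 194): t = (52 − 209) / (15 − 209) = -157/-194 = 0.80928.
Check on G: (227 − 120)/(252 − 120) = 0.8106 ✓

0.81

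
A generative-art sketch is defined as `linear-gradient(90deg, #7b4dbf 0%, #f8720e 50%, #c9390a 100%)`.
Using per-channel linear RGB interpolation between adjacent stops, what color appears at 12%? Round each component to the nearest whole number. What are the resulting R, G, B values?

12% lies between the 0% and 50% stops, so the local fraction is t = (12 − 0)/(50 − 0) = 12/50 ≈ 0.24.
#7b4dbf → (123, 77, 191); #f8720e → (248, 114, 14).
R = 123 + 0.24 × (248 − 123) = 153 → 153
G = 77 + 0.24 × (114 − 77) = 85.88 → 86
B = 191 + 0.24 × (14 − 191) = 148.52 → 149

(153, 86, 149)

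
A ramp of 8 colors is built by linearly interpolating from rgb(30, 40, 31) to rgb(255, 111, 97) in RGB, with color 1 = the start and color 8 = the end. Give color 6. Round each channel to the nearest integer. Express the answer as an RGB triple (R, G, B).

With 8 swatches and endpoints inclusive, swatch 6 sits at t = (6 − 1)/(8 − 1) = 5/7 ≈ 0.7143.
R = 30 + 0.7143 × (255 − 30) = 190.718 → 191
G = 40 + 0.7143 × (111 − 40) = 90.715 → 91
B = 31 + 0.7143 × (97 − 31) = 78.144 → 78

(191, 91, 78)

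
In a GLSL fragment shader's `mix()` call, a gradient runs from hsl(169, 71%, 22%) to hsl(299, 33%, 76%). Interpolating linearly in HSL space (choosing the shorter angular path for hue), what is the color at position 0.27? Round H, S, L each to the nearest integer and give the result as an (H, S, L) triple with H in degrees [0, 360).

Hue arc: Δh = 299 − 169 = 130° (|Δh| ≤ 180, already the shorter path).
H = 169 + 0.27 × (130) = 204.1 → 204°
S = 71 + 0.27 × (33 − 71) = 60.74 → 61%
L = 22 + 0.27 × (76 − 22) = 36.58 → 37%

(204, 61, 37)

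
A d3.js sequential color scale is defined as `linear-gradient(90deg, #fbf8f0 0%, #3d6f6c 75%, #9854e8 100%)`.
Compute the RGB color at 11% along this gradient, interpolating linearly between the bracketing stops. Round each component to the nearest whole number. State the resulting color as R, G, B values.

11% lies between the 0% and 75% stops, so the local fraction is t = (11 − 0)/(75 − 0) = 11/75 ≈ 0.1467.
#fbf8f0 → (251, 248, 240); #3d6f6c → (61, 111, 108).
R = 251 + 0.1467 × (61 − 251) = 223.127 → 223
G = 248 + 0.1467 × (111 − 248) = 227.902 → 228
B = 240 + 0.1467 × (108 − 240) = 220.636 → 221

(223, 228, 221)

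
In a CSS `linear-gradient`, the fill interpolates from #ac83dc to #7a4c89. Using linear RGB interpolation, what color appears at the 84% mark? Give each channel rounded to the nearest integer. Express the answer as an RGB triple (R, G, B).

#ac83dc → (172, 131, 220); #7a4c89 → (122, 76, 137).
84% corresponds to t = 0.84.
R = 172 + 0.84 × (122 − 172) = 172 + 0.84 × -50 = 130 → 130
G = 131 + 0.84 × (76 − 131) = 131 + 0.84 × -55 = 84.8 → 85
B = 220 + 0.84 × (137 − 220) = 220 + 0.84 × -83 = 150.28 → 150

(130, 85, 150)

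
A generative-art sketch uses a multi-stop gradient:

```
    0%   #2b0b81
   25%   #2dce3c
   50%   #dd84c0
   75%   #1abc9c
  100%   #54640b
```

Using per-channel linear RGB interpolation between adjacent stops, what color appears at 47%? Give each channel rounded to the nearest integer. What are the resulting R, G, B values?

47% lies between the 25% and 50% stops, so the local fraction is t = (47 − 25)/(50 − 25) = 22/25 ≈ 0.88.
#2dce3c → (45, 206, 60); #dd84c0 → (221, 132, 192).
R = 45 + 0.88 × (221 − 45) = 199.88 → 200
G = 206 + 0.88 × (132 − 206) = 140.88 → 141
B = 60 + 0.88 × (192 − 60) = 176.16 → 176

(200, 141, 176)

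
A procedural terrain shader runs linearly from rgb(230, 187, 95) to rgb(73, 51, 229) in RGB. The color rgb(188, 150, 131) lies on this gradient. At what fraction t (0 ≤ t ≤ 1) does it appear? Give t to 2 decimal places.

Invert the lerp on the R channel (largest span, 157): t = (188 − 230) / (73 − 230) = -42/-157 = 0.26752.
Check on G: (150 − 187)/(51 − 187) = 0.2721 ✓

0.27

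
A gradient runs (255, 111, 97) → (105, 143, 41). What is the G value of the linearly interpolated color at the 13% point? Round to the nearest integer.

115

G = 111 + 0.13 × (143 − 111) = 115.16 → 115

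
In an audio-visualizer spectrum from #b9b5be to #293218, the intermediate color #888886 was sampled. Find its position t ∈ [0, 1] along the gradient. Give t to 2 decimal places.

Invert the lerp on the B channel (largest span, 166): t = (134 − 190) / (24 − 190) = -56/-166 = 0.33735.
Check on R: (136 − 185)/(41 − 185) = 0.3403 ✓

0.34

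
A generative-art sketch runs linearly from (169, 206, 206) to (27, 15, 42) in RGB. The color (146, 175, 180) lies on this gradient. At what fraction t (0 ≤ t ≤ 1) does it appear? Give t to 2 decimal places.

Invert the lerp on the G channel (largest span, 191): t = (175 − 206) / (15 − 206) = -31/-191 = 0.1623.
Check on R: (146 − 169)/(27 − 169) = 0.162 ✓

0.16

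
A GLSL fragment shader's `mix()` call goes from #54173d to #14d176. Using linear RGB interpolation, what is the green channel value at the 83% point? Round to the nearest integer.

G₁ = 23 (from #54173d), G₂ = 209 (from #14d176).
G = 23 + 0.83 × (209 − 23) = 177.38 → 177

177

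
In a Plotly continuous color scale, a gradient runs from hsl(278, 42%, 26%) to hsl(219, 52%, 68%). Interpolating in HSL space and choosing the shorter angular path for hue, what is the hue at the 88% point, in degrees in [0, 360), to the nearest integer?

Hue arc: Δh = 219 − 278 = -59° (|Δh| ≤ 180, already the shorter path).
H = 278 + 0.88 × (-59) = 226.08 → 226°

226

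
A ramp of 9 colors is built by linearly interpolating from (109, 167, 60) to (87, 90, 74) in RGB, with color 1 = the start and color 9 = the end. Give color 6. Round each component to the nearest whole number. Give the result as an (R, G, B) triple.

With 9 swatches and endpoints inclusive, swatch 6 sits at t = (6 − 1)/(9 − 1) = 5/8 ≈ 0.625.
R = 109 + 0.625 × (87 − 109) = 95.25 → 95
G = 167 + 0.625 × (90 − 167) = 118.875 → 119
B = 60 + 0.625 × (74 − 60) = 68.75 → 69

(95, 119, 69)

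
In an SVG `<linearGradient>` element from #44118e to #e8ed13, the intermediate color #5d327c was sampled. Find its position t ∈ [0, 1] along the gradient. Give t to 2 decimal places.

Invert the lerp on the G channel (largest span, 220): t = (50 − 17) / (237 − 17) = 33/220 = 0.15.
Check on R: (93 − 68)/(232 − 68) = 0.1524 ✓

0.15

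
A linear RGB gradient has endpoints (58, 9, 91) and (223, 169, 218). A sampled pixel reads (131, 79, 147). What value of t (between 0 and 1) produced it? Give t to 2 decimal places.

Invert the lerp on the R channel (largest span, 165): t = (131 − 58) / (223 − 58) = 73/165 = 0.44242.
Check on G: (79 − 9)/(169 − 9) = 0.4375 ✓

0.44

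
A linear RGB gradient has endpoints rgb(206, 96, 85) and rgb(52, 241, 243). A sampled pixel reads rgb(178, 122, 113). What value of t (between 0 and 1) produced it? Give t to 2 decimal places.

0.18

Invert the lerp on the B channel (largest span, 158): t = (113 − 85) / (243 − 85) = 28/158 = 0.17722.
Check on R: (178 − 206)/(52 − 206) = 0.1818 ✓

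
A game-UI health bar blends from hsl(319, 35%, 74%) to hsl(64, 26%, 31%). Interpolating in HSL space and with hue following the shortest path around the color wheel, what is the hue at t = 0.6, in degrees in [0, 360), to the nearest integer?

Hue: 64 − 319 = -255°, but |-255| > 180 so the shorter arc goes the other way: Δh = -255 + 360 = 105°.
H = 319 + 0.6 × (105) = 382 → 382 → 382 mod 360 = 22°

22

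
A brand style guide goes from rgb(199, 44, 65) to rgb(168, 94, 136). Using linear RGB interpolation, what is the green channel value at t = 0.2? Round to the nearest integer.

54

G = 44 + 0.2 × (94 − 44) = 54 → 54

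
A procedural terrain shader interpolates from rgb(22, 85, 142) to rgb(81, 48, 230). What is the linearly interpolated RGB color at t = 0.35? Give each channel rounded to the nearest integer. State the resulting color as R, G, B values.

(43, 72, 173)

R = 22 + 0.35 × (81 − 22) = 22 + 0.35 × 59 = 42.65 → 43
G = 85 + 0.35 × (48 − 85) = 85 + 0.35 × -37 = 72.05 → 72
B = 142 + 0.35 × (230 − 142) = 142 + 0.35 × 88 = 172.8 → 173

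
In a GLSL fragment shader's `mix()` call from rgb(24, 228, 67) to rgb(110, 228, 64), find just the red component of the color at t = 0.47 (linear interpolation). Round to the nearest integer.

64

R = 24 + 0.47 × (110 − 24) = 64.42 → 64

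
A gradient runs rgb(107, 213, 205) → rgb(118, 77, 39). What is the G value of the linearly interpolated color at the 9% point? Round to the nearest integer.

201

G = 213 + 0.09 × (77 − 213) = 200.76 → 201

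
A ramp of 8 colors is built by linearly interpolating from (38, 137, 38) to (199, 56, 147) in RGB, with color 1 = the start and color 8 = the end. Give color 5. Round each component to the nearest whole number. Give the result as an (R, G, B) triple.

(130, 91, 100)

With 8 swatches and endpoints inclusive, swatch 5 sits at t = (5 − 1)/(8 − 1) = 4/7 ≈ 0.5714.
R = 38 + 0.5714 × (199 − 38) = 129.995 → 130
G = 137 + 0.5714 × (56 − 137) = 90.717 → 91
B = 38 + 0.5714 × (147 − 38) = 100.283 → 100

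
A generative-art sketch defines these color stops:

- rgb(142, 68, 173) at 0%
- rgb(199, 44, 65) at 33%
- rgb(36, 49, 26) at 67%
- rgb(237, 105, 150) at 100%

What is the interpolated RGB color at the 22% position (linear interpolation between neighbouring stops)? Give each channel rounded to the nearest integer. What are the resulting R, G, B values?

(180, 52, 101)

22% lies between the 0% and 33% stops, so the local fraction is t = (22 − 0)/(33 − 0) = 22/33 ≈ 0.6667.
R = 142 + 0.6667 × (199 − 142) = 180.002 → 180
G = 68 + 0.6667 × (44 − 68) = 51.999 → 52
B = 173 + 0.6667 × (65 − 173) = 100.996 → 101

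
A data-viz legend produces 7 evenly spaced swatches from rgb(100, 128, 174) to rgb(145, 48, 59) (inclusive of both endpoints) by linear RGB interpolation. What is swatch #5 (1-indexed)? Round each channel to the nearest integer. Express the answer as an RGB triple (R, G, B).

(130, 75, 97)

With 7 swatches and endpoints inclusive, swatch 5 sits at t = (5 − 1)/(7 − 1) = 4/6 ≈ 0.6667.
R = 100 + 0.6667 × (145 − 100) = 130.001 → 130
G = 128 + 0.6667 × (48 − 128) = 74.664 → 75
B = 174 + 0.6667 × (59 − 174) = 97.33 → 97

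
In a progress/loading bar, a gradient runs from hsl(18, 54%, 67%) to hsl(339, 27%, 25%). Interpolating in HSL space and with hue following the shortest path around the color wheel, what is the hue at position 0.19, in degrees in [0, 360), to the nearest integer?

11

Hue: 339 − 18 = 321°, but |321| > 180 so the shorter arc goes the other way: Δh = 321 − 360 = -39°.
H = 18 + 0.19 × (-39) = 10.59 → 11°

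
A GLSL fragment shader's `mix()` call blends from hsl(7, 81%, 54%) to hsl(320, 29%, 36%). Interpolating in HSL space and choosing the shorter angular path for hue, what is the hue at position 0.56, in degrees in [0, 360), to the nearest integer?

Hue: 320 − 7 = 313°, but |313| > 180 so the shorter arc goes the other way: Δh = 313 − 360 = -47°.
H = 7 + 0.56 × (-47) = -19.32 → -19 → -19 mod 360 = 341°

341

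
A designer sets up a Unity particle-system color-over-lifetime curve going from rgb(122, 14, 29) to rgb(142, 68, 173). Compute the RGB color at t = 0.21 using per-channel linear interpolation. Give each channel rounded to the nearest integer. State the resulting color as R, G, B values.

(126, 25, 59)

R = 122 + 0.21 × (142 − 122) = 122 + 0.21 × 20 = 126.2 → 126
G = 14 + 0.21 × (68 − 14) = 14 + 0.21 × 54 = 25.34 → 25
B = 29 + 0.21 × (173 − 29) = 29 + 0.21 × 144 = 59.24 → 59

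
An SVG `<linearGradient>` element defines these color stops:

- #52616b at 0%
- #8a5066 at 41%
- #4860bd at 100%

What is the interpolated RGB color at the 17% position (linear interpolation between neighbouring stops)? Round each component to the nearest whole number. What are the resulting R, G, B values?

17% lies between the 0% and 41% stops, so the local fraction is t = (17 − 0)/(41 − 0) = 17/41 ≈ 0.4146.
#52616b → (82, 97, 107); #8a5066 → (138, 80, 102).
R = 82 + 0.4146 × (138 − 82) = 105.218 → 105
G = 97 + 0.4146 × (80 − 97) = 89.952 → 90
B = 107 + 0.4146 × (102 − 107) = 104.927 → 105

(105, 90, 105)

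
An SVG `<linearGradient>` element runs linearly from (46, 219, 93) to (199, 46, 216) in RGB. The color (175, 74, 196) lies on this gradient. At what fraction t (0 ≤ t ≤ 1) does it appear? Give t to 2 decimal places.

0.84

Invert the lerp on the G channel (largest span, 173): t = (74 − 219) / (46 − 219) = -145/-173 = 0.83815.
Check on R: (175 − 46)/(199 − 46) = 0.8431 ✓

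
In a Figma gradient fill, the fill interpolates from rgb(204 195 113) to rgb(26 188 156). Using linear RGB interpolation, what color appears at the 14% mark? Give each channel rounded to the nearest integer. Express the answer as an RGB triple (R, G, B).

14% corresponds to t = 0.14.
R = 204 + 0.14 × (26 − 204) = 204 + 0.14 × -178 = 179.08 → 179
G = 195 + 0.14 × (188 − 195) = 195 + 0.14 × -7 = 194.02 → 194
B = 113 + 0.14 × (156 − 113) = 113 + 0.14 × 43 = 119.02 → 119

(179, 194, 119)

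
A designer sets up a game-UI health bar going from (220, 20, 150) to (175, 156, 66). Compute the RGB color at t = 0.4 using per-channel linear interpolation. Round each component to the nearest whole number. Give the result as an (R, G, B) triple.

R = 220 + 0.4 × (175 − 220) = 220 + 0.4 × -45 = 202 → 202
G = 20 + 0.4 × (156 − 20) = 20 + 0.4 × 136 = 74.4 → 74
B = 150 + 0.4 × (66 − 150) = 150 + 0.4 × -84 = 116.4 → 116
So the blended color is (202, 74, 116), about #ca4a74.

(202, 74, 116)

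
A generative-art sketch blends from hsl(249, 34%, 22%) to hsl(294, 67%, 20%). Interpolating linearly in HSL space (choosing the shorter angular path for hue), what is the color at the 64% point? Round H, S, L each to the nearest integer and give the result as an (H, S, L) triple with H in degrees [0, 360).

(278, 55, 21)

Hue arc: Δh = 294 − 249 = 45° (|Δh| ≤ 180, already the shorter path).
H = 249 + 0.64 × (45) = 277.8 → 278°
S = 34 + 0.64 × (67 − 34) = 55.12 → 55%
L = 22 + 0.64 × (20 − 22) = 20.72 → 21%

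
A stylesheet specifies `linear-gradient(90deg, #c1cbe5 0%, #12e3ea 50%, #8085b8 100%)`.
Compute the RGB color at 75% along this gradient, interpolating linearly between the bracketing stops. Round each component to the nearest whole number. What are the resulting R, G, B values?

75% lies between the 50% and 100% stops, so the local fraction is t = (75 − 50)/(100 − 50) = 25/50 ≈ 0.5.
#12e3ea → (18, 227, 234); #8085b8 → (128, 133, 184).
R = 18 + 0.5 × (128 − 18) = 73 → 73
G = 227 + 0.5 × (133 − 227) = 180 → 180
B = 234 + 0.5 × (184 − 234) = 209 → 209

(73, 180, 209)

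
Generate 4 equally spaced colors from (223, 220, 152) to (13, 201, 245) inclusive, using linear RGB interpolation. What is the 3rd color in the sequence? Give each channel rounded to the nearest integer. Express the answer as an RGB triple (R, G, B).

With 4 swatches and endpoints inclusive, swatch 3 sits at t = (3 − 1)/(4 − 1) = 2/3 ≈ 0.6667.
R = 223 + 0.6667 × (13 − 223) = 82.993 → 83
G = 220 + 0.6667 × (201 − 220) = 207.333 → 207
B = 152 + 0.6667 × (245 − 152) = 214.003 → 214

(83, 207, 214)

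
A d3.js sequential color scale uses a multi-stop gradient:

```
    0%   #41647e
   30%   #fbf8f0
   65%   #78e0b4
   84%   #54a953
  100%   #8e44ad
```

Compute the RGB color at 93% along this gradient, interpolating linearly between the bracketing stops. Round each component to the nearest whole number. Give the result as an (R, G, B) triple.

93% lies between the 84% and 100% stops, so the local fraction is t = (93 − 84)/(100 − 84) = 9/16 ≈ 0.5625.
#54a953 → (84, 169, 83); #8e44ad → (142, 68, 173).
R = 84 + 0.5625 × (142 − 84) = 116.625 → 117
G = 169 + 0.5625 × (68 − 169) = 112.188 → 112
B = 83 + 0.5625 × (173 − 83) = 133.625 → 134

(117, 112, 134)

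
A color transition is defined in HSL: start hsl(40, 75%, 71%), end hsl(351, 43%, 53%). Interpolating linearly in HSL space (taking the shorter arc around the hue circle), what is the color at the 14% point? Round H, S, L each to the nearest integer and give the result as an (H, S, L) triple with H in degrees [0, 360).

(33, 71, 68)

Hue: 351 − 40 = 311°, but |311| > 180 so the shorter arc goes the other way: Δh = 311 − 360 = -49°.
H = 40 + 0.14 × (-49) = 33.14 → 33°
S = 75 + 0.14 × (43 − 75) = 70.52 → 71%
L = 71 + 0.14 × (53 − 71) = 68.48 → 68%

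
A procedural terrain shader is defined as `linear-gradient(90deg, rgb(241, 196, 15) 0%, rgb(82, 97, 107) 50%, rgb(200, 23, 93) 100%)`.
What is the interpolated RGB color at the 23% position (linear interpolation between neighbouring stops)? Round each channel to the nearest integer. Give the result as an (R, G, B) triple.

23% lies between the 0% and 50% stops, so the local fraction is t = (23 − 0)/(50 − 0) = 23/50 ≈ 0.46.
R = 241 + 0.46 × (82 − 241) = 167.86 → 168
G = 196 + 0.46 × (97 − 196) = 150.46 → 150
B = 15 + 0.46 × (107 − 15) = 57.32 → 57

(168, 150, 57)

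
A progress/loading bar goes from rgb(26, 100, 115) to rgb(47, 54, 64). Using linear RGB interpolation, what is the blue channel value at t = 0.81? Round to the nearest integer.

B = 115 + 0.81 × (64 − 115) = 73.69 → 74

74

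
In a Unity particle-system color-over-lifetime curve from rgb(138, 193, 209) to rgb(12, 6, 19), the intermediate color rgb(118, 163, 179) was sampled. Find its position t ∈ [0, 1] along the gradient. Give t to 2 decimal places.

Invert the lerp on the B channel (largest span, 190): t = (179 − 209) / (19 − 209) = -30/-190 = 0.15789.
Check on R: (118 − 138)/(12 − 138) = 0.1587 ✓

0.16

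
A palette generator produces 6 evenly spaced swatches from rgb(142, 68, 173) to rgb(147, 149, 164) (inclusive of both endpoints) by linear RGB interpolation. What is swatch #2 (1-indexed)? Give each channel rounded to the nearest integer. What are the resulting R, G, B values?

(143, 84, 171)

With 6 swatches and endpoints inclusive, swatch 2 sits at t = (2 − 1)/(6 − 1) = 1/5 ≈ 0.2.
R = 142 + 0.2 × (147 − 142) = 143 → 143
G = 68 + 0.2 × (149 − 68) = 84.2 → 84
B = 173 + 0.2 × (164 − 173) = 171.2 → 171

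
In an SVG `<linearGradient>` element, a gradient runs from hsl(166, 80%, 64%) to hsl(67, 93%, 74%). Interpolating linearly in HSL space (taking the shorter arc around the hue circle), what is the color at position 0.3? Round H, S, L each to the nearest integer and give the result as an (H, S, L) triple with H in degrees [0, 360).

(136, 84, 67)

Hue arc: Δh = 67 − 166 = -99° (|Δh| ≤ 180, already the shorter path).
H = 166 + 0.3 × (-99) = 136.3 → 136°
S = 80 + 0.3 × (93 − 80) = 83.9 → 84%
L = 64 + 0.3 × (74 − 64) = 67 → 67%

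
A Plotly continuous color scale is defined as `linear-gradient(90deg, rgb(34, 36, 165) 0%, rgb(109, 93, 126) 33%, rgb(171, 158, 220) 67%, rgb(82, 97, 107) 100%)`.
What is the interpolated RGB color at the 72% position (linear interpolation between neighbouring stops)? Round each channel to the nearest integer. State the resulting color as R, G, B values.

72% lies between the 67% and 100% stops, so the local fraction is t = (72 − 67)/(100 − 67) = 5/33 ≈ 0.1515.
R = 171 + 0.1515 × (82 − 171) = 157.517 → 158
G = 158 + 0.1515 × (97 − 158) = 148.758 → 149
B = 220 + 0.1515 × (107 − 220) = 202.881 → 203

(158, 149, 203)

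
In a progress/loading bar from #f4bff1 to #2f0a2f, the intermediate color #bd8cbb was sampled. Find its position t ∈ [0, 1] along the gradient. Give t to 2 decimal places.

0.28

Invert the lerp on the R channel (largest span, 197): t = (189 − 244) / (47 − 244) = -55/-197 = 0.27919.
Check on G: (140 − 191)/(10 − 191) = 0.2818 ✓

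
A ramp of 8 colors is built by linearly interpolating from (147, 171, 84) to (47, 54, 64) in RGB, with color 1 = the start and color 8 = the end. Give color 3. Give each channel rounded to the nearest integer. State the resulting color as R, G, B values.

(118, 138, 78)

With 8 swatches and endpoints inclusive, swatch 3 sits at t = (3 − 1)/(8 − 1) = 2/7 ≈ 0.2857.
R = 147 + 0.2857 × (47 − 147) = 118.43 → 118
G = 171 + 0.2857 × (54 − 171) = 137.573 → 138
B = 84 + 0.2857 × (64 − 84) = 78.286 → 78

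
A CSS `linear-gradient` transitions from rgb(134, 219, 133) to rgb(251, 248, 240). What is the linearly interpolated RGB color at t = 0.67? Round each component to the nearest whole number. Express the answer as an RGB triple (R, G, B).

(212, 238, 205)

R = 134 + 0.67 × (251 − 134) = 134 + 0.67 × 117 = 212.39 → 212
G = 219 + 0.67 × (248 − 219) = 219 + 0.67 × 29 = 238.43 → 238
B = 133 + 0.67 × (240 − 133) = 133 + 0.67 × 107 = 204.69 → 205
So the blended color is (212, 238, 205), about #d4eecd.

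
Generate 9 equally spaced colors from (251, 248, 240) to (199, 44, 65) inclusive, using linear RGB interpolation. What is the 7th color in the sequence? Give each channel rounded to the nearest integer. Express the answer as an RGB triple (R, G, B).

With 9 swatches and endpoints inclusive, swatch 7 sits at t = (7 − 1)/(9 − 1) = 6/8 ≈ 0.75.
R = 251 + 0.75 × (199 − 251) = 212 → 212
G = 248 + 0.75 × (44 − 248) = 95 → 95
B = 240 + 0.75 × (65 − 240) = 108.75 → 109

(212, 95, 109)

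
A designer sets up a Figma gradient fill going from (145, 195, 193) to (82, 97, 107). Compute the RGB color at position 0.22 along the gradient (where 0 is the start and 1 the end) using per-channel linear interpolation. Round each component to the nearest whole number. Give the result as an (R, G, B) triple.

(131, 173, 174)

R = 145 + 0.22 × (82 − 145) = 145 + 0.22 × -63 = 131.14 → 131
G = 195 + 0.22 × (97 − 195) = 195 + 0.22 × -98 = 173.44 → 173
B = 193 + 0.22 × (107 − 193) = 193 + 0.22 × -86 = 174.08 → 174
So the blended color is (131, 173, 174), about #83adae.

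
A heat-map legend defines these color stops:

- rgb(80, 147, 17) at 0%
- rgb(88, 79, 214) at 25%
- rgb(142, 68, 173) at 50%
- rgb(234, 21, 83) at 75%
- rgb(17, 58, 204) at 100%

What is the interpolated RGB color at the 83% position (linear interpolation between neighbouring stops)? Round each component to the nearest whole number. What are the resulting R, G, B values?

83% lies between the 75% and 100% stops, so the local fraction is t = (83 − 75)/(100 − 75) = 8/25 ≈ 0.32.
R = 234 + 0.32 × (17 − 234) = 164.56 → 165
G = 21 + 0.32 × (58 − 21) = 32.84 → 33
B = 83 + 0.32 × (204 − 83) = 121.72 → 122

(165, 33, 122)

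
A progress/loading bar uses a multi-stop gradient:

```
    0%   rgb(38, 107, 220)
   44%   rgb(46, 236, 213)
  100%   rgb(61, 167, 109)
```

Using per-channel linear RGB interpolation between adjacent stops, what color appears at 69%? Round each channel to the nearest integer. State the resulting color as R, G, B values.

(53, 205, 167)

69% lies between the 44% and 100% stops, so the local fraction is t = (69 − 44)/(100 − 44) = 25/56 ≈ 0.4464.
R = 46 + 0.4464 × (61 − 46) = 52.696 → 53
G = 236 + 0.4464 × (167 − 236) = 205.198 → 205
B = 213 + 0.4464 × (109 − 213) = 166.574 → 167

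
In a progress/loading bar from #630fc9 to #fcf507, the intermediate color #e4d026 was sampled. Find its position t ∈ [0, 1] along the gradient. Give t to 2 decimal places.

Invert the lerp on the G channel (largest span, 230): t = (208 − 15) / (245 − 15) = 193/230 = 0.83913.
Check on R: (228 − 99)/(252 − 99) = 0.8431 ✓

0.84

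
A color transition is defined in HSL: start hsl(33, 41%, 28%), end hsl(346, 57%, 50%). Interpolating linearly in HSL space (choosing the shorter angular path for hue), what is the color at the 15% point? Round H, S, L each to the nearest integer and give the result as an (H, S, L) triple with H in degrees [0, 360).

Hue: 346 − 33 = 313°, but |313| > 180 so the shorter arc goes the other way: Δh = 313 − 360 = -47°.
H = 33 + 0.15 × (-47) = 25.95 → 26°
S = 41 + 0.15 × (57 − 41) = 43.4 → 43%
L = 28 + 0.15 × (50 − 28) = 31.3 → 31%

(26, 43, 31)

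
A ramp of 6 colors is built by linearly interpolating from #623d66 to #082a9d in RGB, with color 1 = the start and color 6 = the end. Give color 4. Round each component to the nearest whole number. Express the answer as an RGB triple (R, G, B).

With 6 swatches and endpoints inclusive, swatch 4 sits at t = (4 − 1)/(6 − 1) = 3/5 ≈ 0.6.
#623d66 → (98, 61, 102); #082a9d → (8, 42, 157).
R = 98 + 0.6 × (8 − 98) = 44 → 44
G = 61 + 0.6 × (42 − 61) = 49.6 → 50
B = 102 + 0.6 × (157 − 102) = 135 → 135

(44, 50, 135)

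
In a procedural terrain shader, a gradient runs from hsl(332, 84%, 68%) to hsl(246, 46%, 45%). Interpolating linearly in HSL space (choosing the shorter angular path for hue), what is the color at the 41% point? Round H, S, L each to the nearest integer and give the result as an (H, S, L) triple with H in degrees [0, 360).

(297, 68, 59)

Hue arc: Δh = 246 − 332 = -86° (|Δh| ≤ 180, already the shorter path).
H = 332 + 0.41 × (-86) = 296.74 → 297°
S = 84 + 0.41 × (46 − 84) = 68.42 → 68%
L = 68 + 0.41 × (45 − 68) = 58.57 → 59%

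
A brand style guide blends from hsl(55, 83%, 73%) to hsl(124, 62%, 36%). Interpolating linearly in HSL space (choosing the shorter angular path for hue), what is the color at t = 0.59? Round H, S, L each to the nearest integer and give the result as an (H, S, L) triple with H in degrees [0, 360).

(96, 71, 51)

Hue arc: Δh = 124 − 55 = 69° (|Δh| ≤ 180, already the shorter path).
H = 55 + 0.59 × (69) = 95.71 → 96°
S = 83 + 0.59 × (62 − 83) = 70.61 → 71%
L = 73 + 0.59 × (36 − 73) = 51.17 → 51%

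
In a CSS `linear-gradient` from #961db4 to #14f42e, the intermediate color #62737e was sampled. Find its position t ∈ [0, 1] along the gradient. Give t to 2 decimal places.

0.40

Invert the lerp on the G channel (largest span, 215): t = (115 − 29) / (244 − 29) = 86/215 = 0.4.
Check on R: (98 − 150)/(20 − 150) = 0.4 ✓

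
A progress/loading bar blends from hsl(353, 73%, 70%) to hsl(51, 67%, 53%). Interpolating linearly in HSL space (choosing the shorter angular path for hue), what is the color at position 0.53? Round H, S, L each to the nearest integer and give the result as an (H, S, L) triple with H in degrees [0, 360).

Hue: 51 − 353 = -302°, but |-302| > 180 so the shorter arc goes the other way: Δh = -302 + 360 = 58°.
H = 353 + 0.53 × (58) = 383.74 → 384 → 384 mod 360 = 24°
S = 73 + 0.53 × (67 − 73) = 69.82 → 70%
L = 70 + 0.53 × (53 − 70) = 60.99 → 61%

(24, 70, 61)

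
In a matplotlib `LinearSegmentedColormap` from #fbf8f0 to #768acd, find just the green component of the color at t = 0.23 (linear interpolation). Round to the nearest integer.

223

G₁ = 248 (from #fbf8f0), G₂ = 138 (from #768acd).
G = 248 + 0.23 × (138 − 248) = 222.7 → 223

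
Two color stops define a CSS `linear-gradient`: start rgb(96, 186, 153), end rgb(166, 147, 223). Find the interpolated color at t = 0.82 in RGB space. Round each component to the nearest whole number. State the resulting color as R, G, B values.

(153, 154, 210)

R = 96 + 0.82 × (166 − 96) = 96 + 0.82 × 70 = 153.4 → 153
G = 186 + 0.82 × (147 − 186) = 186 + 0.82 × -39 = 154.02 → 154
B = 153 + 0.82 × (223 − 153) = 153 + 0.82 × 70 = 210.4 → 210
So the blended color is (153, 154, 210), about #999ad2.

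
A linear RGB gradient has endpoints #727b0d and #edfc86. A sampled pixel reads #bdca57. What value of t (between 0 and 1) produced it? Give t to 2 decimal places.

0.61

Invert the lerp on the G channel (largest span, 129): t = (202 − 123) / (252 − 123) = 79/129 = 0.6124.
Check on R: (189 − 114)/(237 − 114) = 0.6098 ✓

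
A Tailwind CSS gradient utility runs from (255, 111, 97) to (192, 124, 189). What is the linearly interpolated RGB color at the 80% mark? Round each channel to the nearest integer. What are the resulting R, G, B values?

80% corresponds to t = 0.8.
R = 255 + 0.8 × (192 − 255) = 255 + 0.8 × -63 = 204.6 → 205
G = 111 + 0.8 × (124 − 111) = 111 + 0.8 × 13 = 121.4 → 121
B = 97 + 0.8 × (189 − 97) = 97 + 0.8 × 92 = 170.6 → 171

(205, 121, 171)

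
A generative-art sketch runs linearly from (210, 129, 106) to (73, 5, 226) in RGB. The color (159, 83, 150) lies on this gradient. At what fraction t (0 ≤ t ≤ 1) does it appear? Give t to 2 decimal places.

Invert the lerp on the R channel (largest span, 137): t = (159 − 210) / (73 − 210) = -51/-137 = 0.37226.
Check on G: (83 − 129)/(5 − 129) = 0.371 ✓

0.37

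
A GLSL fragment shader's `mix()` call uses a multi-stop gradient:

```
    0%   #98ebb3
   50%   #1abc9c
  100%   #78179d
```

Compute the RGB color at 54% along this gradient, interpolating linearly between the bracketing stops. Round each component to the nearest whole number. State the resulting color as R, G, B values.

54% lies between the 50% and 100% stops, so the local fraction is t = (54 − 50)/(100 − 50) = 4/50 ≈ 0.08.
#1abc9c → (26, 188, 156); #78179d → (120, 23, 157).
R = 26 + 0.08 × (120 − 26) = 33.52 → 34
G = 188 + 0.08 × (23 − 188) = 174.8 → 175
B = 156 + 0.08 × (157 − 156) = 156.08 → 156

(34, 175, 156)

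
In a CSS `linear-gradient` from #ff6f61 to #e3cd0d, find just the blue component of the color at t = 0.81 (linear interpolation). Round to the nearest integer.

29

B₁ = 97 (from #ff6f61), B₂ = 13 (from #e3cd0d).
B = 97 + 0.81 × (13 − 97) = 28.96 → 29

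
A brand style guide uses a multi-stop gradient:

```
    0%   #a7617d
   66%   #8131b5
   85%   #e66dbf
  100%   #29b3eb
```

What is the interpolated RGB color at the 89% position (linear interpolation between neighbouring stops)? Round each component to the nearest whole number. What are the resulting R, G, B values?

89% lies between the 85% and 100% stops, so the local fraction is t = (89 − 85)/(100 − 85) = 4/15 ≈ 0.2667.
#e66dbf → (230, 109, 191); #29b3eb → (41, 179, 235).
R = 230 + 0.2667 × (41 − 230) = 179.594 → 180
G = 109 + 0.2667 × (179 − 109) = 127.669 → 128
B = 191 + 0.2667 × (235 − 191) = 202.735 → 203

(180, 128, 203)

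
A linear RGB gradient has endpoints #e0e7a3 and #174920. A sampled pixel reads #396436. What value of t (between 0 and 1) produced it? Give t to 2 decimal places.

Invert the lerp on the R channel (largest span, 201): t = (57 − 224) / (23 − 224) = -167/-201 = 0.83085.
Check on G: (100 − 231)/(73 − 231) = 0.8291 ✓

0.83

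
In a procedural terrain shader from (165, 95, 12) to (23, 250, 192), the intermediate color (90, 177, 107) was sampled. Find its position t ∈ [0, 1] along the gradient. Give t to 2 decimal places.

Invert the lerp on the B channel (largest span, 180): t = (107 − 12) / (192 − 12) = 95/180 = 0.52778.
Check on R: (90 − 165)/(23 − 165) = 0.5282 ✓

0.53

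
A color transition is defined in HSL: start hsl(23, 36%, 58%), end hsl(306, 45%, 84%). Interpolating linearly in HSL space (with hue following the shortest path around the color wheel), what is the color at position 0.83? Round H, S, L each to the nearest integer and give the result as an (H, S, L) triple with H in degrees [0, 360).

Hue: 306 − 23 = 283°, but |283| > 180 so the shorter arc goes the other way: Δh = 283 − 360 = -77°.
H = 23 + 0.83 × (-77) = -40.91 → -41 → -41 mod 360 = 319°
S = 36 + 0.83 × (45 − 36) = 43.47 → 43%
L = 58 + 0.83 × (84 − 58) = 79.58 → 80%

(319, 43, 80)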